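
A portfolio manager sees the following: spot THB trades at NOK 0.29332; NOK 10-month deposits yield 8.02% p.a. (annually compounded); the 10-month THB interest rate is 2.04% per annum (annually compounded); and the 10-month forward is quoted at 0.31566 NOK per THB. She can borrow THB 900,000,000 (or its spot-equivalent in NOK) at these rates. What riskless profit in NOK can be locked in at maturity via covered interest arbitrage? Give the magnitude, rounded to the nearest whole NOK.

NOK 7,398,644

T = 10/12 years.
Keep in THB, deliver into the forward: 900,000,000·1.01697132677·0.31566 = NOK 288,915,452.11.
Swap to NOK now, deposit: 900,000,000·0.29332·1.06640001894 = NOK 281,516,808.20.
The quoted forward overvalues THB, so borrow NOK, buy THB at spot, deposit the THB at 2.04%, and sell the proceeds forward at 0.31566.
Profit = 288,915,452.11 − 281,516,808.20 = NOK 7,398,644.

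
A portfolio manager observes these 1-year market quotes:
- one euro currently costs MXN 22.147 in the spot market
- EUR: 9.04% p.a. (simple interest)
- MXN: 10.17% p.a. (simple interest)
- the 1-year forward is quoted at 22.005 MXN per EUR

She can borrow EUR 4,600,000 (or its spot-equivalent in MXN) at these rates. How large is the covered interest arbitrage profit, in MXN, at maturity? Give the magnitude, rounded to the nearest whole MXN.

T = 1 year.
Keep in EUR, deliver into the forward: 4,600,000·1.090400·22.005 = MXN 110,373,559.20.
Swap to MXN now, deposit: 4,600,000·22.147·1.101700 = MXN 112,237,009.54.
The quoted forward undervalues EUR, so borrow EUR, convert to MXN at spot, deposit the MXN at 10.17%, and buy EUR forward at 22.005 to cover the loan.
The gap between the two covered legs is MXN 1,863,450.

MXN 1,863,450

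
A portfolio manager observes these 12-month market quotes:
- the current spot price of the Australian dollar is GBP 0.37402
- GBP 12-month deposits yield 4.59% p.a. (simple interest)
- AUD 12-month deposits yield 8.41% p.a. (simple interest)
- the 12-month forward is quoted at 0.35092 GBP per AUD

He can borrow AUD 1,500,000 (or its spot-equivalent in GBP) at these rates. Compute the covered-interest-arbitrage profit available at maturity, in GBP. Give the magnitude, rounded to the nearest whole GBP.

T = 1 year.
Route A — deposit AUD, sell forward: 1,500,000 × 1.084100 × 0.35092 = GBP 570,648.56.
Route B — convert at spot, deposit GBP: 1,500,000 × 0.37402 × 1.045900 = GBP 586,781.28.
The quoted forward undervalues AUD, so borrow AUD, convert to GBP at spot, deposit the GBP at 4.59%, and buy AUD forward at 0.35092 to cover the loan.
Arbitrage profit = |570,648.56 − 586,781.28| = GBP 16,133.

GBP 16,133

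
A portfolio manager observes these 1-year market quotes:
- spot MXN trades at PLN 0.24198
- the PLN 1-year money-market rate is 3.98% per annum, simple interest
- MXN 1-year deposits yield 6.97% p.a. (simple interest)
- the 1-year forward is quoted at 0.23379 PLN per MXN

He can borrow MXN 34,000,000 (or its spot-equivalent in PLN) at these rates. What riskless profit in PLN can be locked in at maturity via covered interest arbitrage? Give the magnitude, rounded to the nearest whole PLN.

T = 1 year.
Route A — deposit MXN, sell forward: 34,000,000 × 1.069700 × 0.23379 = PLN 8,502,895.54.
Route B — convert at spot, deposit PLN: 34,000,000 × 0.24198 × 1.039800 = PLN 8,554,767.34.
The quoted forward undervalues MXN, so borrow MXN, convert to PLN at spot, deposit the PLN at 3.98%, and buy MXN forward at 0.23379 to cover the loan.
The gap between the two covered legs is PLN 51,872.

PLN 51,872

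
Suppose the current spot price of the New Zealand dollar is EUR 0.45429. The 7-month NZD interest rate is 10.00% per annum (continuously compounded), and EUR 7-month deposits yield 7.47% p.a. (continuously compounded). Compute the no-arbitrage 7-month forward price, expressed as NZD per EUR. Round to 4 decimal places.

T = 7/12 years.
Growth of 1 EUR over T: e^(0.0747×7/12) = 1.0445383.
Growth of 1 NZD over T: e^(0.1000×7/12) = 1.0600683.
Forward (EUR per NZD) = 0.45429 × 1.0445383 / 1.0600683 = 0.4476347.
Invert for NZD per EUR: 1 / 0.4476347 = 2.2340.

2.2340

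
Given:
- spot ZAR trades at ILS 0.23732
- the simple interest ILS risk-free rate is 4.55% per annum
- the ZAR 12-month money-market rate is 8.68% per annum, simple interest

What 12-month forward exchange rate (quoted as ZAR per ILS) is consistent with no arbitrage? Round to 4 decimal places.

4.3802

T = 1 year.
ILS accumulates by 1 + 0.0455×1 = 1.045500.
ZAR growth factor: 1 + 0.0868×1 = 1.086800.
CIP: F = S · (grow ILS)/(grow ZAR) = 0.23732 × 1.045500/1.086800 = 0.2283015 ILS per ZAR.
Quoted the other way: 1/0.2283015 = 4.3802 ZAR per ILS.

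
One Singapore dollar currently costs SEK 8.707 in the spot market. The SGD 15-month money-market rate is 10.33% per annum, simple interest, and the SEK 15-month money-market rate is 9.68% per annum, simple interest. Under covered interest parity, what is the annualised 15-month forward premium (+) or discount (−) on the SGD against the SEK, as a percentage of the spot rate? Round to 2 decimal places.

T = 15/12 years.
F = S · g_SEK/g_SGD = 8.707 × 1.121000/1.129125 = 8.644346.
(F − S)/S ÷ T = (8.644346 − 8.707)/8.707/(15/12) = -0.005757 → -0.58%.

-0.58%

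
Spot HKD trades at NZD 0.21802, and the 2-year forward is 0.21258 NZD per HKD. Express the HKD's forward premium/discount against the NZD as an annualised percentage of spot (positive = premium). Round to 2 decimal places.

-1.25%

T = 2 years.
(F − S)/S = (0.21258 − 0.21802)/0.21802 = -0.0249518.
Per annum: -0.0249518 / 2 = -0.012476 = -1.25%.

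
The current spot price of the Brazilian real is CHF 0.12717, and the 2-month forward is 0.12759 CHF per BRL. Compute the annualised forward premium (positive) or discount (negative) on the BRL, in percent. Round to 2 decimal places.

+1.98%

T = 2/12 years.
Period premium: (0.12759 − 0.12717)/0.12717 = 0.0033027.
Annualise by dividing by T: 0.0033027 / (2/12) = 0.019816 → 1.98%.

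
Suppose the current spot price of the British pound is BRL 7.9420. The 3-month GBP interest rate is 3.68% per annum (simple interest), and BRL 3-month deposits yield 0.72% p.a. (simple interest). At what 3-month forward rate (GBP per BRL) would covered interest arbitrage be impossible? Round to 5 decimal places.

T = 3/12 years.
BRL accumulates by 1 + 0.0072×3/12 = 1.001800.
GBP growth factor: 1 + 0.0368×3/12 = 1.009200.
Forward (BRL per GBP) = 7.942 × 1.001800 / 1.009200 = 7.883765.
Quoted the other way: 1/7.883765 = 0.12684 GBP per BRL.

0.12684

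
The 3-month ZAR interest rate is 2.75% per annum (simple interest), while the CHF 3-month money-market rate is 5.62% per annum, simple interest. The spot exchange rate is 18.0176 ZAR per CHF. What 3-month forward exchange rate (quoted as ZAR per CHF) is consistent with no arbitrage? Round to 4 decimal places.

T = 3/12 years.
Growth of 1 ZAR over T: 1 + 0.0275×3/12 = 1.006875.
CHF growth factor: 1 + 0.0562×3/12 = 1.014050.
CIP: F = S · (grow ZAR)/(grow CHF) = 18.0176 × 1.006875/1.014050 = 17.890115 ZAR per CHF.

17.8901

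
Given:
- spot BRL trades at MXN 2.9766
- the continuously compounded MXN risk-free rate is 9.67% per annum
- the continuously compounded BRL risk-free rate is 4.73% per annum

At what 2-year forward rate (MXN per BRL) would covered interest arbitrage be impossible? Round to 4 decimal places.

T = 2 years.
MXN growth factor: e^(0.0967×2) = 1.213368.
BRL accumulates by e^(0.0473×2) = 1.0992191.
Forward (MXN per BRL) = 2.9766 × 1.213368 / 1.0992191 = 3.285706.

3.2857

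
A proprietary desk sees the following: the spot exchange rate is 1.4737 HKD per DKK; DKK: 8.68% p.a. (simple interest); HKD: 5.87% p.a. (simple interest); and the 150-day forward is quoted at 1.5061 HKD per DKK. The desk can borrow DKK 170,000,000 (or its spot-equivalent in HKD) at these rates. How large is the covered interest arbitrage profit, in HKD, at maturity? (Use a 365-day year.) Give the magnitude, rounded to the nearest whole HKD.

T = 150/365 years.
Keep in DKK, deliver into the forward: 170,000,000·1.03567123288·1.5061 = HKD 265,170,155.45.
Swap to HKD now, deposit: 170,000,000·1.4737·1.02412328767 = HKD 256,572,583.14.
The quoted forward overvalues DKK, so borrow HKD, buy DKK at spot, deposit the DKK at 8.68%, and sell the proceeds forward at 1.5061.
The gap between the two covered legs is HKD 8,597,572.

HKD 8,597,572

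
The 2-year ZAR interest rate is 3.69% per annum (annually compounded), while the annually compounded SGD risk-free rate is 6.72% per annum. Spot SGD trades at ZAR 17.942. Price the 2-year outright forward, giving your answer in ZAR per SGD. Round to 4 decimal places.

T = 2 years.
ZAR growth factor: (1 + 0.0369)^2 = 1.07516161.
SGD accumulates by (1 + 0.0672)^2 = 1.13891584.
So F = 17.942 × 1.07516161 / 1.13891584 = 16.937643 (ZAR/SGD).

16.9376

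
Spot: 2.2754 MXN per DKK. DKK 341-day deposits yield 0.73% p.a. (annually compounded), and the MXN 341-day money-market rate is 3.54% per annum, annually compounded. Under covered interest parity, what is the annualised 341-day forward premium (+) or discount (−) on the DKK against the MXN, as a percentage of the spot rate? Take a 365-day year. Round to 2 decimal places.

+2.79%

T = 341/365 years.
No-arbitrage forward: 2.2754 × 1.0330343 / 1.0068184 = 2.3346477 MXN/DKK.
(F − S)/S ÷ T = (2.3346477 − 2.2754)/2.2754/(341/365) = 0.027871 → 2.79%.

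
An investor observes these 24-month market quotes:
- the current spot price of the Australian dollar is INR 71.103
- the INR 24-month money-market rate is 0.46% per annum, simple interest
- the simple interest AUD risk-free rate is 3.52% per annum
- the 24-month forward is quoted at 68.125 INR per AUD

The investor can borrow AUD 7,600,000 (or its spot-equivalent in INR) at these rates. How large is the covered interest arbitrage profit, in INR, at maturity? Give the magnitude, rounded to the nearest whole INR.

T = 2 years.
Route A — deposit AUD, sell forward: 7,600,000 × 1.070400 × 68.125 = INR 554,199,600.00.
Route B — convert at spot, deposit INR: 7,600,000 × 71.103 × 1.009200 = INR 545,354,321.76.
The quoted forward overvalues AUD, so borrow INR, buy AUD at spot, deposit the AUD at 3.52%, and sell the proceeds forward at 68.125.
Arbitrage profit = |554,199,600.00 − 545,354,321.76| = INR 8,845,278.

INR 8,845,278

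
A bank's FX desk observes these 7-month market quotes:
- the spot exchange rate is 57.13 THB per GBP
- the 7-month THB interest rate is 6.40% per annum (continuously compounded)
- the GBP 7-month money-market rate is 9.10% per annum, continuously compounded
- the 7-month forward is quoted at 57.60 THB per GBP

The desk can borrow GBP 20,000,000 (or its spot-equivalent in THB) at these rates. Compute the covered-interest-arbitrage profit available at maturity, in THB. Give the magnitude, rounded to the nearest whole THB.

T = 7/12 years.
Route A — deposit GBP, sell forward: 20,000,000 × 1.054517517918 × 57.60 = THB 1,214,804,180.64.
Route B — convert at spot, deposit THB: 20,000,000 × 57.13 × 1.038038976168 = THB 1,186,063,334.17.
The quoted forward overvalues GBP, so borrow THB, buy GBP at spot, deposit the GBP at 9.10%, and sell the proceeds forward at 57.60.
Profit = 1,214,804,180.64 − 1,186,063,334.17 = THB 28,740,846.

THB 28,740,846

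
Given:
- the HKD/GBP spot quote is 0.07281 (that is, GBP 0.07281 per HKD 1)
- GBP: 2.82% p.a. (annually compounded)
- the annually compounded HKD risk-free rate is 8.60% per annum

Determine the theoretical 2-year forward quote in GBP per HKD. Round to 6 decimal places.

T = 2 years.
Growth of 1 GBP over T: (1 + 0.0282)^2 = 1.0571952.
HKD accumulates by (1 + 0.0860)^2 = 1.179396.
CIP: F = S · (grow GBP)/(grow HKD) = 0.07281 × 1.0571952/1.179396 = 0.06526593 GBP per HKD.

0.065266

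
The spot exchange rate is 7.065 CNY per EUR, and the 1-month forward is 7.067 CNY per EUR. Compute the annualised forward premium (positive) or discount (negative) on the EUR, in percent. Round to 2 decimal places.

+0.34%

T = 1/12 years.
Period premium: (7.067 − 7.065)/7.065 = 0.0002831.
Annualise by dividing by T: 0.0002831 / (1/12) = 0.003397 → 0.34%.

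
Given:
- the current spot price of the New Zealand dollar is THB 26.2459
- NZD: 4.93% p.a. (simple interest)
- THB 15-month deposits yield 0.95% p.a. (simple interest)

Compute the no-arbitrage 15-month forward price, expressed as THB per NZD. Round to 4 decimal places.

T = 15/12 years.
THB growth factor: 1 + 0.0095×15/12 = 1.011875.
NZD growth factor: 1 + 0.0493×15/12 = 1.061625.
CIP: F = S · (grow THB)/(grow NZD) = 26.2459 × 1.011875/1.061625 = 25.015961 THB per NZD.

25.0160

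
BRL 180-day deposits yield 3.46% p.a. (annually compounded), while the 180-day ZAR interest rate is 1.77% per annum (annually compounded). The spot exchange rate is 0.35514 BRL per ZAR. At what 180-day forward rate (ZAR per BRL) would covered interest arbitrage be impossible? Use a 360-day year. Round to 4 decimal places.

2.7927

T = 180/360 years.
BRL accumulates by (1 + 0.0346)^(180/360) = 1.0171529.
ZAR growth factor: (1 + 0.0177)^(180/360) = 1.0088112.
So F = 0.35514 × 1.0171529 / 1.0088112 = 0.3580766 (BRL/ZAR).
Quoted the other way: 1/0.3580766 = 2.7927 ZAR per BRL.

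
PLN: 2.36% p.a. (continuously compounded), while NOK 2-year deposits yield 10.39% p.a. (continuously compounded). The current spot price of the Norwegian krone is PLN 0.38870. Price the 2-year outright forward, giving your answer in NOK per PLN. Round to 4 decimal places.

T = 2 years.
PLN accumulates by e^(0.0236×2) = 1.0483317.
Growth of 1 NOK over T: e^(0.1039×2) = 1.230967.
So F = 0.3887 × 1.0483317 / 1.230967 = 0.3310296 (PLN/NOK).
Invert for NOK per PLN: 1 / 0.3310296 = 3.0209.

3.0209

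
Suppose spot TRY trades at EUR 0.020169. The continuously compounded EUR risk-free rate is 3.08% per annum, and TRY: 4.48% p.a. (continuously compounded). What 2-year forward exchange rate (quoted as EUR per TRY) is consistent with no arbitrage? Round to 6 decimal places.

0.019612

T = 2 years.
EUR accumulates by e^(0.0308×2) = 1.0635368.
TRY growth factor: e^(0.0448×2) = 1.0937367.
Forward (EUR per TRY) = 0.020169 × 1.0635368 / 1.0937367 = 0.01961210.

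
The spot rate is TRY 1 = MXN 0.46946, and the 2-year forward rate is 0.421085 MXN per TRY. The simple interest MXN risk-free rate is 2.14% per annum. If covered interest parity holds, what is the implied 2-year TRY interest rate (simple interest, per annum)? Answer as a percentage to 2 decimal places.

8.13%

T = 2 years.
F/S = 0.421085/0.46946 = 0.8969561 = (growth of MXN) / (growth of TRY).
The MXN side grows by 1 + 0.0214×2 = 1.042800.
That pins the TRY growth at 1.1625987.
r = (1.1625987 − 1)/2 = 0.081299 → 8.13%.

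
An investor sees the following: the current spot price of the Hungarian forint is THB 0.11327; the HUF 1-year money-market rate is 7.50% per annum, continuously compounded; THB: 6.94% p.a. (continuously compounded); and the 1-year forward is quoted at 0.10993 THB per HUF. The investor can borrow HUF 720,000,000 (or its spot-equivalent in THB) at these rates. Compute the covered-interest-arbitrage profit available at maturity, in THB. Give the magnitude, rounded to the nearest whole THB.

T = 1 year.
Keep in HUF, deliver into the forward: 720,000,000·1.0778841509·0.10993 = THB 85,314,099.39.
Swap to THB now, deposit: 720,000,000·0.11327·1.0718648694 = THB 87,415,296.30.
The quoted forward undervalues HUF, so borrow HUF, convert to THB at spot, deposit the THB at 6.94%, and buy HUF forward at 0.10993 to cover the loan.
The gap between the two covered legs is THB 2,101,197.

THB 2,101,197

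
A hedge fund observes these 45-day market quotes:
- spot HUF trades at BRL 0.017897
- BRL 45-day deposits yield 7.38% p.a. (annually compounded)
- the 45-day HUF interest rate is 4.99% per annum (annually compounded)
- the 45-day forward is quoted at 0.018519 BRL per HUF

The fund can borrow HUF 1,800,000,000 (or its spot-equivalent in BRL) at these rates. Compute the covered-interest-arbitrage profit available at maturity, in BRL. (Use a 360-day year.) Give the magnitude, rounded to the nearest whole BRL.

BRL 1,035,115

T = 45/360 years.
Invest the HUF and cover forward: 1,800,000,000 × 1.0061054278 × 0.018519 = BRL 33,537,719.55.
Convert at spot and invest in BRL: 1,800,000,000 × 0.017897 × 1.0089401968 = BRL 32,502,604.86.
The quoted forward overvalues HUF, so borrow BRL, buy HUF at spot, deposit the HUF at 4.99%, and sell the proceeds forward at 0.018519.
Arbitrage profit = |33,537,719.55 − 32,502,604.86| = BRL 1,035,115.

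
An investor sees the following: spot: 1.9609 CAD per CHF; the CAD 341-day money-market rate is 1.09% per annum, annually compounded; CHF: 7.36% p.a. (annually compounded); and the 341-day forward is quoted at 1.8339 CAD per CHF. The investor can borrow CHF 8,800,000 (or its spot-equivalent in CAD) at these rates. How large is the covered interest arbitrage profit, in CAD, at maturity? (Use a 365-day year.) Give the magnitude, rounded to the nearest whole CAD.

CAD 186,197

T = 341/365 years.
Route A — deposit CHF, sell forward: 8,800,000 × 1.0685983583 × 1.8339 = CAD 17,245,382.26.
Route B — convert at spot, deposit CAD: 8,800,000 × 1.9609 × 1.0101796525 = CAD 17,431,579.27.
The quoted forward undervalues CHF, so borrow CHF, convert to CAD at spot, deposit the CAD at 1.09%, and buy CHF forward at 1.8339 to cover the loan.
Arbitrage profit = |17,245,382.26 − 17,431,579.27| = CAD 186,197.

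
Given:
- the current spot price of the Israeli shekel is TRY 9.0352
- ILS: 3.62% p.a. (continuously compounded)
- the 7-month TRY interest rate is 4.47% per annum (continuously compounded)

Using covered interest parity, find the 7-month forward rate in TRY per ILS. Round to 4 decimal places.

9.0801

T = 7/12 years.
TRY accumulates by e^(0.0447×7/12) = 1.0264179.
ILS accumulates by e^(0.0362×7/12) = 1.0213412.
CIP: F = S · (grow TRY)/(grow ILS) = 9.0352 × 1.0264179/1.0213412 = 9.080111 TRY per ILS.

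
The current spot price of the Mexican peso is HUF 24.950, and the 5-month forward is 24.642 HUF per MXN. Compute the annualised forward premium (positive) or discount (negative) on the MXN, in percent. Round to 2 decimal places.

-2.96%

T = 5/12 years.
(F − S)/S = (24.642 − 24.95)/24.95 = -0.0123447.
×(1/T) gives -2.96% p.a.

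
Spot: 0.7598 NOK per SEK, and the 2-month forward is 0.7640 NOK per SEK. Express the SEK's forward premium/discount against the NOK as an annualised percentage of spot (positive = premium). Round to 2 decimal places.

T = 2/12 years.
Period premium: (0.7640 − 0.7598)/0.7598 = 0.0055278.
Annualise by dividing by T: 0.0055278 / (2/12) = 0.033167 → 3.32%.

+3.32%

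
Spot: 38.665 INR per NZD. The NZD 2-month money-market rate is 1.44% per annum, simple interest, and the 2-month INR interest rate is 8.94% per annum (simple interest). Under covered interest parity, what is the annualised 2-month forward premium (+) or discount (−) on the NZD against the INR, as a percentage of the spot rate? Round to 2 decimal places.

T = 2/12 years.
F = S · g_INR/g_NZD = 38.665 × 1.014900/1.002400 = 39.147155.
(F − S)/S ÷ T = (39.147155 − 38.665)/38.665/(2/12) = 0.074820 → 7.48%.

+7.48%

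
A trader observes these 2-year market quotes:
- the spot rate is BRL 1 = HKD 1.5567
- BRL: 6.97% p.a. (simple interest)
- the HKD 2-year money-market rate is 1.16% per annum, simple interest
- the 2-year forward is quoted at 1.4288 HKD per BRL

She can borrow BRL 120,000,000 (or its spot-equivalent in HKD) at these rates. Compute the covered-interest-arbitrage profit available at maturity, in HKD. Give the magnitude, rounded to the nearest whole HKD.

T = 2 years.
Keep in BRL, deliver into the forward: 120,000,000·1.139400·1.4288 = HKD 195,356,966.40.
Swap to HKD now, deposit: 120,000,000·1.5567·1.023200 = HKD 191,137,852.80.
The quoted forward overvalues BRL, so borrow HKD, buy BRL at spot, deposit the BRL at 6.97%, and sell the proceeds forward at 1.4288.
Profit = 195,356,966.40 − 191,137,852.80 = HKD 4,219,114.

HKD 4,219,114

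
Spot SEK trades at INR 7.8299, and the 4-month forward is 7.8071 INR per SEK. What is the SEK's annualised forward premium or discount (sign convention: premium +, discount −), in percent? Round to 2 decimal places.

-0.87%

T = 4/12 years.
SEK trades forward at -0.29119% vs spot over the period.
Per annum: -0.0029119 / (4/12) = -0.008736 = -0.87%.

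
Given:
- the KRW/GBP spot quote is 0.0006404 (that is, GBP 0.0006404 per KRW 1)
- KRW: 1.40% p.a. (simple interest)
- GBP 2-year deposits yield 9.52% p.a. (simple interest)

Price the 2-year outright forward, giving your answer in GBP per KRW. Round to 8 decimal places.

0.00074157

T = 2 years.
Growth of 1 GBP over T: 1 + 0.0952×2 = 1.190400.
Growth of 1 KRW over T: 1 + 0.0140×2 = 1.028000.
CIP: F = S · (grow GBP)/(grow KRW) = 0.0006404 × 1.190400/1.028000 = 0.0007415682 GBP per KRW.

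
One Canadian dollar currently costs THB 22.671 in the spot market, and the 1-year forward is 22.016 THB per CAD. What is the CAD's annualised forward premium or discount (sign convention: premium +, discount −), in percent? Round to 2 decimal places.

-2.89%

T = 1 year.
(F − S)/S = (22.016 − 22.671)/22.671 = -0.0288915.
×(1/T) gives -2.89% p.a.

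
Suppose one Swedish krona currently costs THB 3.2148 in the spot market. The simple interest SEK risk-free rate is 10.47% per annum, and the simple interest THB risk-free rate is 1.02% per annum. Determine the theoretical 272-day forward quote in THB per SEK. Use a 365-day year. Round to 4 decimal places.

3.0048

T = 272/365 years.
Growth of 1 THB over T: 1 + 0.0102×272/365 = 1.0076011.
Growth of 1 SEK over T: 1 + 0.1047×272/365 = 1.078023.
Forward (THB per SEK) = 3.2148 × 1.0076011 / 1.078023 = 3.004793.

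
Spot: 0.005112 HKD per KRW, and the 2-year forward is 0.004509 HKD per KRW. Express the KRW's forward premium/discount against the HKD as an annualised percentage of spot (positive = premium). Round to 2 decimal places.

T = 2 years.
Period premium: (0.004509 − 0.005112)/0.005112 = -0.1179577.
Per annum: -0.1179577 / 2 = -0.058979 = -5.90%.

-5.90%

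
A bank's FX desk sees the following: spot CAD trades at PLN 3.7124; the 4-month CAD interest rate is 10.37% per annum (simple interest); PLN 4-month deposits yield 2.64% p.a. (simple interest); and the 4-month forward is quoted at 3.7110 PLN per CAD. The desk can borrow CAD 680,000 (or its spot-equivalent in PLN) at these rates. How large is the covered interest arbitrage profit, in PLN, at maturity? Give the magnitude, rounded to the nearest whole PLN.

PLN 64,061

T = 4/12 years.
Route A — deposit CAD, sell forward: 680,000 × 1.034566667 × 3.7110 = PLN 2,610,708.29.
Route B — convert at spot, deposit PLN: 680,000 × 3.7124 × 1.008800 = PLN 2,546,647.00.
The quoted forward overvalues CAD, so borrow PLN, buy CAD at spot, deposit the CAD at 10.37%, and sell the proceeds forward at 3.7110.
Arbitrage profit = |2,610,708.29 − 2,546,647.00| = PLN 64,061.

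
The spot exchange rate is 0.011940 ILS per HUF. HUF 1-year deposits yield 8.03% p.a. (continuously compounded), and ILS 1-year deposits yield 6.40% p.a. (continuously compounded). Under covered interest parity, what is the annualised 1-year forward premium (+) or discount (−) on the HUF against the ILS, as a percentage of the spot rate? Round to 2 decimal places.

T = 1 year.
No-arbitrage forward: 0.01194 × 1.0660924 / 1.0836121 = 0.011746956 ILS/HUF.
(F − S)/S ÷ T = (0.011746956 − 0.01194)/0.01194/1 = -0.016168 → -1.62%.

-1.62%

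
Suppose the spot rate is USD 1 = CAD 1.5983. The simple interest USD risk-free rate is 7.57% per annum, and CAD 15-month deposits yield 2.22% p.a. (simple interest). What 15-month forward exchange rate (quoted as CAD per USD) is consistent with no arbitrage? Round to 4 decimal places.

T = 15/12 years.
CAD accumulates by 1 + 0.0222×15/12 = 1.027750.
Growth of 1 USD over T: 1 + 0.0757×15/12 = 1.094625.
CIP: F = S · (grow CAD)/(grow USD) = 1.5983 × 1.027750/1.094625 = 1.500653 CAD per USD.

1.5007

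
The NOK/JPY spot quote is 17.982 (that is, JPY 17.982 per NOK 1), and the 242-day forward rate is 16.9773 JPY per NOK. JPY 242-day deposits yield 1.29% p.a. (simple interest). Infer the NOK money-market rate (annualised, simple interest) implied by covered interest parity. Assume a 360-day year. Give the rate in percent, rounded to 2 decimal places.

10.17%

T = 242/360 years.
By CIP, F/S equals the JPY-to-NOK growth ratio: 16.9773/17.982 = 0.9441275.
JPY growth factor: 1 + 0.0129×242/360 = 1.0086717.
That pins the NOK growth at 1.0683639.
(1.0683639 − 1)/T = 0.101698, i.e. 10.17%.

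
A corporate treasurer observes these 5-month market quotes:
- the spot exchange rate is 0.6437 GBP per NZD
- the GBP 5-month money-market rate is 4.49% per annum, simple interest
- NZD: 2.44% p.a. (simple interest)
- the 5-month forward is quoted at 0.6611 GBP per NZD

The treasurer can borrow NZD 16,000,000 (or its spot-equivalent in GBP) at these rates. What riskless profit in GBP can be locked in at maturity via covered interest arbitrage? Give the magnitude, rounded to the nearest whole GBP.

T = 5/12 years.
Invest the NZD and cover forward: 16,000,000 × 1.0101666667 × 0.6611 = GBP 10,685,138.93.
Convert at spot and invest in GBP: 16,000,000 × 0.6437 × 1.0187083333 = GBP 10,491,880.87.
The quoted forward overvalues NZD, so borrow GBP, buy NZD at spot, deposit the NZD at 2.44%, and sell the proceeds forward at 0.6611.
Arbitrage profit = |10,685,138.93 − 10,491,880.87| = GBP 193,258.

GBP 193,258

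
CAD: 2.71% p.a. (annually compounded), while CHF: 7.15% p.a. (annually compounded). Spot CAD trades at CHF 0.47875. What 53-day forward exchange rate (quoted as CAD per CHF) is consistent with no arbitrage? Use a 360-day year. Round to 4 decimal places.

2.0758

T = 53/360 years.
CHF growth factor: (1 + 0.0715)^(53/360) = 1.010219.
CAD growth factor: (1 + 0.0271)^(53/360) = 1.0039444.
Forward (CHF per CAD) = 0.47875 × 1.010219 / 1.0039444 = 0.4817422.
Invert for CAD per CHF: 1 / 0.4817422 = 2.0758.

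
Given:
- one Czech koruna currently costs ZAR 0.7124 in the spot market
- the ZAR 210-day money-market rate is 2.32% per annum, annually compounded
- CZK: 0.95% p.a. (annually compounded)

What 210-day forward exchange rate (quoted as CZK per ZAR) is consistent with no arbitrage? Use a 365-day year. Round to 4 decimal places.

T = 210/365 years.
Growth of 1 ZAR over T: (1 + 0.0232)^(210/365) = 1.0132829.
CZK growth factor: (1 + 0.0095)^(210/365) = 1.0054548.
So F = 0.7124 × 1.0132829 / 1.0054548 = 0.7179465 (ZAR/CZK).
Invert for CZK per ZAR: 1 / 0.7179465 = 1.3929.

1.3929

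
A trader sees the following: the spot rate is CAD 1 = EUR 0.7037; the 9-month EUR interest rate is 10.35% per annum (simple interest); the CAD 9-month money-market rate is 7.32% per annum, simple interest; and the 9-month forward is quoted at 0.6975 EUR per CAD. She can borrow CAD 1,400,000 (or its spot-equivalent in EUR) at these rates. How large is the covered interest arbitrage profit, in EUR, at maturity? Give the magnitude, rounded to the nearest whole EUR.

EUR 31,545

T = 9/12 years.
Invest the CAD and cover forward: 1,400,000 × 1.054900 × 0.6975 = EUR 1,030,109.85.
Convert at spot and invest in EUR: 1,400,000 × 0.7037 × 1.077625 = EUR 1,061,654.60.
The quoted forward undervalues CAD, so borrow CAD, convert to EUR at spot, deposit the EUR at 10.35%, and buy CAD forward at 0.6975 to cover the loan.
The gap between the two covered legs is EUR 31,545.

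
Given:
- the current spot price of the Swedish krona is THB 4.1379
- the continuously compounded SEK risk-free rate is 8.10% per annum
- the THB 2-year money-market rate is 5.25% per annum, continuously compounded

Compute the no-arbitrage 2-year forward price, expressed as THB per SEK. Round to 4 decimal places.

3.9086

T = 2 years.
THB growth factor: e^(0.0525×2) = 1.1107106.
SEK accumulates by e^(0.0810×2) = 1.1758602.
So F = 4.1379 × 1.1107106 / 1.1758602 = 3.908636 (THB/SEK).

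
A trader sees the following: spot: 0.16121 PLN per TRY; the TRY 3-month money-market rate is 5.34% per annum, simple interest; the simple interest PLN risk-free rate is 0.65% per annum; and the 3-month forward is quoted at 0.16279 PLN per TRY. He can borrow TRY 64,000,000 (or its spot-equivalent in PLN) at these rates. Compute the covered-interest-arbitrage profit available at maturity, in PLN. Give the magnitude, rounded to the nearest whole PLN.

T = 3/12 years.
Route A — deposit TRY, sell forward: 64,000,000 × 1.013350 × 0.16279 = PLN 10,557,647.78.
Route B — convert at spot, deposit PLN: 64,000,000 × 0.16121 × 1.001625 = PLN 10,334,205.84.
The quoted forward overvalues TRY, so borrow PLN, buy TRY at spot, deposit the TRY at 5.34%, and sell the proceeds forward at 0.16279.
Arbitrage profit = |10,557,647.78 − 10,334,205.84| = PLN 223,442.

PLN 223,442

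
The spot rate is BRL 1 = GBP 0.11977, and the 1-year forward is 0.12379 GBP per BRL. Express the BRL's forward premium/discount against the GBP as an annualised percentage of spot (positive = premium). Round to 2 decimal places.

+3.36%

T = 1 year.
Period premium: (0.12379 − 0.11977)/0.11977 = 0.0335643.
Per annum: 0.0335643 / 1 = 0.033564 = 3.36%.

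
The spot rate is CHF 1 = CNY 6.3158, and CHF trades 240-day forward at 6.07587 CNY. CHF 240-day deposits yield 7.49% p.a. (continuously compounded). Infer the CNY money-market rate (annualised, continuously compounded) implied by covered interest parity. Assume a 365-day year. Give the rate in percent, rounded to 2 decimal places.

T = 240/365 years.
CIP gives F = S · g_CNY/g_CHF, so g_CNY/g_CHF = 6.07587/6.3158 = 0.9620111.
CHF growth factor: e^(0.0749×240/365) = 1.0504822.
That pins the CNY growth at 1.0105755.
r = ln(1.0105755)/(240/365) = 0.015999 → 1.60%.

1.60%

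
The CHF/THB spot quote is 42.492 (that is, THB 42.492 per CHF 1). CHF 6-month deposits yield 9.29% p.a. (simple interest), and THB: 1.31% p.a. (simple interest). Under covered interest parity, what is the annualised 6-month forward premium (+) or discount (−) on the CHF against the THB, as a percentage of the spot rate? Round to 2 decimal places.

-7.63%

T = 6/12 years.
CIP forward (THB per CHF) = 42.492 × 1.006550/1.046450 = 40.871826.
Annualised premium = (F − S)/S × (1/T) = (40.871826 − 42.492)/42.492 ÷ (6/12) = -7.63%.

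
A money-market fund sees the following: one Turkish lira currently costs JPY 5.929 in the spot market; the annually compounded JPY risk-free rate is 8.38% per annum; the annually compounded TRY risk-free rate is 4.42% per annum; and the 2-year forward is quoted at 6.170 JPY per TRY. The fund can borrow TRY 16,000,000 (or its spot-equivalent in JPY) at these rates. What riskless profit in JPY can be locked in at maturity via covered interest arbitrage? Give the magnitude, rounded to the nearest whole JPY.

T = 2 years.
Invest the TRY and cover forward: 16,000,000 × 1.09035364 × 6.170 = JPY 107,639,711.34.
Convert at spot and invest in JPY: 16,000,000 × 5.929 × 1.17462244 = JPY 111,429,383.15.
The quoted forward undervalues TRY, so borrow TRY, convert to JPY at spot, deposit the JPY at 8.38%, and buy TRY forward at 6.170 to cover the loan.
Arbitrage profit = |107,639,711.34 − 111,429,383.15| = JPY 3,789,672.

JPY 3,789,672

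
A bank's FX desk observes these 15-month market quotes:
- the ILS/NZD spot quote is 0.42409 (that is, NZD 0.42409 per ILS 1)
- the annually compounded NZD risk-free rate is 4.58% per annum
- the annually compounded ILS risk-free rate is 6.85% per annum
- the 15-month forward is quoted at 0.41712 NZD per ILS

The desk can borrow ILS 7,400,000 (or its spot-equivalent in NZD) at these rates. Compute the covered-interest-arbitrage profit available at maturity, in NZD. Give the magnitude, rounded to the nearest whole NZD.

NZD 34,262

T = 15/12 years.
Invest the ILS and cover forward: 7,400,000 × 1.086345971 × 0.41712 = NZD 3,353,211.07.
Convert at spot and invest in NZD: 7,400,000 × 0.42409 × 1.057574077 = NZD 3,318,948.77.
The quoted forward overvalues ILS, so borrow NZD, buy ILS at spot, deposit the ILS at 6.85%, and sell the proceeds forward at 0.41712.
The gap between the two covered legs is NZD 34,262.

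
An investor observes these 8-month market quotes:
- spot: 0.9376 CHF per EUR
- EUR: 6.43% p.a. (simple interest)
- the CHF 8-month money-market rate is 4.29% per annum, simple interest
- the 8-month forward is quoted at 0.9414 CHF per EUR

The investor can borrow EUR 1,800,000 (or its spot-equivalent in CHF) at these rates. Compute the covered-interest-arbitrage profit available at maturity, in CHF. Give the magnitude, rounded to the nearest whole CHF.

CHF 31,211

T = 8/12 years.
Route A — deposit EUR, sell forward: 1,800,000 × 1.042866667 × 0.9414 = CHF 1,767,158.42.
Route B — convert at spot, deposit CHF: 1,800,000 × 0.9376 × 1.028600 = CHF 1,735,947.65.
The quoted forward overvalues EUR, so borrow CHF, buy EUR at spot, deposit the EUR at 6.43%, and sell the proceeds forward at 0.9414.
Arbitrage profit = |1,767,158.42 − 1,735,947.65| = CHF 31,211.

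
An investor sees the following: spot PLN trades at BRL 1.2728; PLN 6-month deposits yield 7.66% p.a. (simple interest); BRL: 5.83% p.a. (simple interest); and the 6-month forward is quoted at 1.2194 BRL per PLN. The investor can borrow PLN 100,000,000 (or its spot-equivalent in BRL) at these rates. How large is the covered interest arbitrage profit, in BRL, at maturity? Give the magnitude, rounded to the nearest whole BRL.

BRL 4,379,910

T = 6/12 years.
Invest the PLN and cover forward: 100,000,000 × 1.038300 × 1.2194 = BRL 126,610,302.00.
Convert at spot and invest in BRL: 100,000,000 × 1.2728 × 1.029150 = BRL 130,990,212.00.
The quoted forward undervalues PLN, so borrow PLN, convert to BRL at spot, deposit the BRL at 5.83%, and buy PLN forward at 1.2194 to cover the loan.
Arbitrage profit = |126,610,302.00 − 130,990,212.00| = BRL 4,379,910.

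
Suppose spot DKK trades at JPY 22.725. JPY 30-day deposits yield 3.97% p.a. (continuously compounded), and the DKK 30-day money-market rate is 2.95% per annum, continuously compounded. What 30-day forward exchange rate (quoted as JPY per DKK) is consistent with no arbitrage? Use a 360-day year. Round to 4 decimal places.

T = 30/360 years.
JPY accumulates by e^(0.0397×30/360) = 1.00331381.
DKK accumulates by e^(0.0295×30/360) = 1.00246136.
So F = 22.725 × 1.00331381 / 1.00246136 = 22.744324 (JPY/DKK).

22.7443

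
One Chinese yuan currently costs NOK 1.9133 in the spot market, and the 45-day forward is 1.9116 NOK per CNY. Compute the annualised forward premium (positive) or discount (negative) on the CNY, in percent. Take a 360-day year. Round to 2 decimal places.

T = 45/360 years.
Period premium: (1.9116 − 1.9133)/1.9133 = -0.0008885.
×(1/T) gives -0.71% p.a.

-0.71%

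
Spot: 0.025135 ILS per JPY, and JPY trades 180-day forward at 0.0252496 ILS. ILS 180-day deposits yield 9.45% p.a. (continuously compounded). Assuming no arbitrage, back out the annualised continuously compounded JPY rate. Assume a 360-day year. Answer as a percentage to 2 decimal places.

8.54%

T = 180/360 years.
By CIP, F/S equals the ILS-to-JPY growth ratio: 0.0252496/0.025135 = 1.0045594.
The ILS side grows by e^(0.0945×180/360) = 1.0483841.
That pins the JPY growth at 1.0436258.
Take logs: ln 1.0436258 / (180/360) = 0.085402, so 8.54%.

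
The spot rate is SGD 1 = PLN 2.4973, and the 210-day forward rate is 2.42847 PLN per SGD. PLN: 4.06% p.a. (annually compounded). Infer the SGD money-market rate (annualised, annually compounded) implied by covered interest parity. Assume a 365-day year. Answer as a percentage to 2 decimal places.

9.24%

T = 210/365 years.
F/S = 2.42847/2.4973 = 0.9724382 = (growth of PLN) / (growth of SGD).
The PLN side grows by (1 + 0.0406)^(210/365) = 1.0231613.
So the SGD growth factor = 1.0521607.
r = 1.0521607^(365/210) − 1 = 0.092398 → 9.24%.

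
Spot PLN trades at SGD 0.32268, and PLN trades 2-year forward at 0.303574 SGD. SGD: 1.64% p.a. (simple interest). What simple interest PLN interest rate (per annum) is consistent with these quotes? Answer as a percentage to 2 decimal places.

4.89%

T = 2 years.
CIP gives F = S · g_SGD/g_PLN, so g_SGD/g_PLN = 0.303574/0.32268 = 0.9407896.
The SGD side grows by 1 + 0.0164×2 = 1.032800.
That pins the PLN growth at 1.0978013.
r = (1.0978013 − 1)/2 = 0.048901 → 4.89%.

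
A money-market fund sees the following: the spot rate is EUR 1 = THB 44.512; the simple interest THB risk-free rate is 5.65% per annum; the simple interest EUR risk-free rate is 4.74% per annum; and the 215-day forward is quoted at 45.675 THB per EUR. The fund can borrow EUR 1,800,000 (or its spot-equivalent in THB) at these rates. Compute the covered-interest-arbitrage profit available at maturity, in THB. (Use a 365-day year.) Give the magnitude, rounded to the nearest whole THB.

THB 1,722,375

T = 215/365 years.
Route A — deposit EUR, sell forward: 1,800,000 × 1.0279205479 × 45.675 = THB 84,510,487.85.
Route B — convert at spot, deposit THB: 1,800,000 × 44.512 × 1.0332808219 = THB 82,788,112.70.
The quoted forward overvalues EUR, so borrow THB, buy EUR at spot, deposit the EUR at 4.74%, and sell the proceeds forward at 45.675.
Profit = 84,510,487.85 − 82,788,112.70 = THB 1,722,375.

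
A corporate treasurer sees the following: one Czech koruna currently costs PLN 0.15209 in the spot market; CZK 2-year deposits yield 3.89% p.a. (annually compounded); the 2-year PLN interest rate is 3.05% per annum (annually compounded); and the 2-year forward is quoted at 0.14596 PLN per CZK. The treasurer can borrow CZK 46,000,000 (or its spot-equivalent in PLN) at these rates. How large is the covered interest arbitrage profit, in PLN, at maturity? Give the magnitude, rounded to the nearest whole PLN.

PLN 182,731

T = 2 years.
Route A — deposit CZK, sell forward: 46,000,000 × 1.07931321 × 0.14596 = PLN 7,246,681.58.
Route B — convert at spot, deposit PLN: 46,000,000 × 0.15209 × 1.06193025 = PLN 7,429,412.70.
The quoted forward undervalues CZK, so borrow CZK, convert to PLN at spot, deposit the PLN at 3.05%, and buy CZK forward at 0.14596 to cover the loan.
The gap between the two covered legs is PLN 182,731.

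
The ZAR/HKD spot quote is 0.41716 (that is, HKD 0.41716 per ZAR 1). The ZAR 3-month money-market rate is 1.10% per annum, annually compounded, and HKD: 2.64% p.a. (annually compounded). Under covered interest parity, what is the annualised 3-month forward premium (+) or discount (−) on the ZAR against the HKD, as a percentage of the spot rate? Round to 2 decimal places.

T = 3/12 years.
No-arbitrage forward: 0.41716 × 1.0065356 / 1.0027387 = 0.41873959 HKD/ZAR.
Annualised premium = (F − S)/S × (1/T) = (0.41873959 − 0.41716)/0.41716 ÷ (3/12) = 1.51%.

+1.51%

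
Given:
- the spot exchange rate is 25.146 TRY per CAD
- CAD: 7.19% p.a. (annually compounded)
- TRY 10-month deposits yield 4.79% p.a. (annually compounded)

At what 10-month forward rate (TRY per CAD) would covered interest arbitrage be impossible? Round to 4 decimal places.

24.6759

T = 10/12 years.
Growth of 1 TRY over T: (1 + 0.0479)^(10/12) = 1.03976023.
CAD growth factor: (1 + 0.0719)^(10/12) = 1.05956733.
CIP: F = S · (grow TRY)/(grow CAD) = 25.146 × 1.03976023/1.05956733 = 24.675931 TRY per CAD.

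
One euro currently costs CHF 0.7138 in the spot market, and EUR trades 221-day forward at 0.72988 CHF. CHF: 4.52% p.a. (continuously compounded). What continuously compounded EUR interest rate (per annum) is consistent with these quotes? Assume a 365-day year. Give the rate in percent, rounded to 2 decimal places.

T = 221/365 years.
By CIP, F/S equals the CHF-to-EUR growth ratio: 0.72988/0.7138 = 1.0225273.
The CHF side grows by e^(0.0452×221/365) = 1.0277456.
Hence g_EUR = 1.0051033.
Take logs: ln 1.0051033 / (221/365) = 0.008407, so 0.84%.

0.84%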